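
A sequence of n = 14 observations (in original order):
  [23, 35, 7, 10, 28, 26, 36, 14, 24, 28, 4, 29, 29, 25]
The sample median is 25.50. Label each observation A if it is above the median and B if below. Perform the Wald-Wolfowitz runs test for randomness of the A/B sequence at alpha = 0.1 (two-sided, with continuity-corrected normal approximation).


Step 1: Compute median = 25.50; label A = above, B = below.
Labels in order: BABBAAABBABAAB  (n_A = 7, n_B = 7)
Step 2: Count runs R = 9.
Step 3: Under H0 (random ordering), E[R] = 2*n_A*n_B/(n_A+n_B) + 1 = 2*7*7/14 + 1 = 8.0000.
        Var[R] = 2*n_A*n_B*(2*n_A*n_B - n_A - n_B) / ((n_A+n_B)^2 * (n_A+n_B-1)) = 8232/2548 = 3.2308.
        SD[R] = 1.7974.
Step 4: Continuity-corrected z = (R - 0.5 - E[R]) / SD[R] = (9 - 0.5 - 8.0000) / 1.7974 = 0.2782.
Step 5: Two-sided p-value via normal approximation = 2*(1 - Phi(|z|)) = 0.780879.
Step 6: alpha = 0.1. fail to reject H0.

R = 9, z = 0.2782, p = 0.780879, fail to reject H0.


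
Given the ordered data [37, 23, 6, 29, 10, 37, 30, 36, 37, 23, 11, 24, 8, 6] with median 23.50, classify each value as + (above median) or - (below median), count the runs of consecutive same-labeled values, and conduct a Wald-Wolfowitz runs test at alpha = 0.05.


Step 1: Compute median = 23.50; label A = above, B = below.
Labels in order: ABBABAAAABBABB  (n_A = 7, n_B = 7)
Step 2: Count runs R = 8.
Step 3: Under H0 (random ordering), E[R] = 2*n_A*n_B/(n_A+n_B) + 1 = 2*7*7/14 + 1 = 8.0000.
        Var[R] = 2*n_A*n_B*(2*n_A*n_B - n_A - n_B) / ((n_A+n_B)^2 * (n_A+n_B-1)) = 8232/2548 = 3.2308.
        SD[R] = 1.7974.
Step 4: R = E[R], so z = 0 with no continuity correction.
Step 5: Two-sided p-value via normal approximation = 2*(1 - Phi(|z|)) = 1.000000.
Step 6: alpha = 0.05. fail to reject H0.

R = 8, z = 0.0000, p = 1.000000, fail to reject H0.


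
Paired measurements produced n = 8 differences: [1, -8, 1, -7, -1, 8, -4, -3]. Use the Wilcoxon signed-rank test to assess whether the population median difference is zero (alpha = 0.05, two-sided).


Step 1: Drop any zero differences (none here) and take |d_i|.
|d| = [1, 8, 1, 7, 1, 8, 4, 3]
Step 2: Midrank |d_i| (ties get averaged ranks).
ranks: |1|->2, |8|->7.5, |1|->2, |7|->6, |1|->2, |8|->7.5, |4|->5, |3|->4
Step 3: Attach original signs; sum ranks with positive sign and with negative sign.
W+ = 2 + 2 + 7.5 = 11.5
W- = 7.5 + 6 + 2 + 5 + 4 = 24.5
(Check: W+ + W- = 36 should equal n(n+1)/2 = 36.)
Step 4: Test statistic W = min(W+, W-) = 11.5.
Step 5: Ties in |d|, so use the tie-corrected normal approximation.
        E[W] = n(n+1)/4 = 8*9/4 = 18.
        Tie groups: |d|=1 (t=3), |d|=8 (t=2); sum(t^3 - t) = 30.
        Var[W] = n(n+1)(2n+1)/24 - sum(t^3-t)/48 = 1224/24 - 30/48 = 50.375.
        z = (W - E[W]) / sqrt(Var[W]) = (11.5 - 18) / 7.0975 = -0.9158.
        Two-sided p = 2*Phi(z) = 0.359766.
Step 6: alpha = 0.05. fail to reject H0.

W+ = 11.5, W- = 24.5, W = min = 11.5, p = 0.359766, fail to reject H0.


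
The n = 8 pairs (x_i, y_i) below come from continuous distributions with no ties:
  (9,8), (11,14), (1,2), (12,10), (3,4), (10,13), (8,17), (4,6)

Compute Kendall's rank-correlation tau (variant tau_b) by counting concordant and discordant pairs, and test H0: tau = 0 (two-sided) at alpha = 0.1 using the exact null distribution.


Step 1: Enumerate the 28 unordered pairs (i,j) with i<j and classify each by sign(x_j-x_i) * sign(y_j-y_i).
  (1,2):dx=+2,dy=+6->C; (1,3):dx=-8,dy=-6->C; (1,4):dx=+3,dy=+2->C; (1,5):dx=-6,dy=-4->C
  (1,6):dx=+1,dy=+5->C; (1,7):dx=-1,dy=+9->D; (1,8):dx=-5,dy=-2->C; (2,3):dx=-10,dy=-12->C
  (2,4):dx=+1,dy=-4->D; (2,5):dx=-8,dy=-10->C; (2,6):dx=-1,dy=-1->C; (2,7):dx=-3,dy=+3->D
  (2,8):dx=-7,dy=-8->C; (3,4):dx=+11,dy=+8->C; (3,5):dx=+2,dy=+2->C; (3,6):dx=+9,dy=+11->C
  (3,7):dx=+7,dy=+15->C; (3,8):dx=+3,dy=+4->C; (4,5):dx=-9,dy=-6->C; (4,6):dx=-2,dy=+3->D
  (4,7):dx=-4,dy=+7->D; (4,8):dx=-8,dy=-4->C; (5,6):dx=+7,dy=+9->C; (5,7):dx=+5,dy=+13->C
  (5,8):dx=+1,dy=+2->C; (6,7):dx=-2,dy=+4->D; (6,8):dx=-6,dy=-7->C; (7,8):dx=-4,dy=-11->C
Step 2: C = 22, D = 6, total pairs = 28.
Step 3: tau = (C - D)/(n(n-1)/2) = (22 - 6)/28 = 0.571429.
Step 4: Exact two-sided p-value (enumerate n! = 40320 permutations of y under H0): p = 0.061012.
Step 5: alpha = 0.1. reject H0.

tau_b = 0.5714 (C=22, D=6), p = 0.061012, reject H0.


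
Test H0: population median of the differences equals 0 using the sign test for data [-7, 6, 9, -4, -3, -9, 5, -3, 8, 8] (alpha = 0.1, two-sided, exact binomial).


Step 1: Discard zero differences. Original n = 10; n_eff = number of nonzero differences = 10.
Nonzero differences (with sign): -7, +6, +9, -4, -3, -9, +5, -3, +8, +8
Step 2: Count signs: positive = 5, negative = 5.
Step 3: Under H0: P(positive) = 0.5, so the number of positives S ~ Bin(10, 0.5).
Step 4: Two-sided exact p-value = sum of Bin(10,0.5) probabilities at or below the observed probability = 1.000000.
Step 5: alpha = 0.1. fail to reject H0.

n_eff = 10, pos = 5, neg = 5, p = 1.000000, fail to reject H0.


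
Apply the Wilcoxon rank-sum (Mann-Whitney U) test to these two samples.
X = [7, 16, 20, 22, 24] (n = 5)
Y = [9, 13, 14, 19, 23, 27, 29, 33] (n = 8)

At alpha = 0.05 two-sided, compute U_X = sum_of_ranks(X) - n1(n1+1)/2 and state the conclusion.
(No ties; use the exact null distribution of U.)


Step 1: Combine and sort all 13 observations; assign midranks.
sorted (value, group): (7,X), (9,Y), (13,Y), (14,Y), (16,X), (19,Y), (20,X), (22,X), (23,Y), (24,X), (27,Y), (29,Y), (33,Y)
ranks: 7->1, 9->2, 13->3, 14->4, 16->5, 19->6, 20->7, 22->8, 23->9, 24->10, 27->11, 29->12, 33->13
Step 2: Rank sum for X: R1 = 1 + 5 + 7 + 8 + 10 = 31.
Step 3: U_X = R1 - n1(n1+1)/2 = 31 - 5*6/2 = 31 - 15 = 16.
       U_Y = n1*n2 - U_X = 40 - 16 = 24.
Step 4: No ties, so the exact null distribution of U (based on enumerating the C(13,5) = 1287 equally likely rank assignments) gives the two-sided p-value.
Step 5: p-value = 0.621601; compare to alpha = 0.05. fail to reject H0.

U_X = 16, p = 0.621601, fail to reject H0 at alpha = 0.05.


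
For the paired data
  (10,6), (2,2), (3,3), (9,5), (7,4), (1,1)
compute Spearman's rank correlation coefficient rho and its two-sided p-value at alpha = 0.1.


Step 1: Rank x and y separately (midranks; no ties here).
rank(x): 10->6, 2->2, 3->3, 9->5, 7->4, 1->1
rank(y): 6->6, 2->2, 3->3, 5->5, 4->4, 1->1
Step 2: d_i = R_x(i) - R_y(i); compute d_i^2.
  (6-6)^2=0, (2-2)^2=0, (3-3)^2=0, (5-5)^2=0, (4-4)^2=0, (1-1)^2=0
sum(d^2) = 0.
Step 3: rho = 1 - 6*0 / (6*(6^2 - 1)) = 1 - 0/210 = 1.000000.
Step 5: Two-sided p-value from the t-distribution with 4 df = 0.000000.
Step 6: alpha = 0.1. reject H0.

rho = 1.0000, p = 0.000000, reject H0 at alpha = 0.1.


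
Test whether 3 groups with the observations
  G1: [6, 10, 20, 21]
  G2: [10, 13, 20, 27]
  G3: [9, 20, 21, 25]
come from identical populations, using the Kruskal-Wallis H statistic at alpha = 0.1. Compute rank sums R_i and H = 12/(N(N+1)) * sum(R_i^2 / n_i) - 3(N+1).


Step 1: Combine all N = 12 observations and assign midranks.
sorted (value, group, rank): (6,G1,1), (9,G3,2), (10,G1,3.5), (10,G2,3.5), (13,G2,5), (20,G1,7), (20,G2,7), (20,G3,7), (21,G1,9.5), (21,G3,9.5), (25,G3,11), (27,G2,12)
Step 2: Sum ranks within each group.
R_1 = 21 (n_1 = 4)
R_2 = 27.5 (n_2 = 4)
R_3 = 29.5 (n_3 = 4)
Step 3: H = 12/(N(N+1)) * sum(R_i^2/n_i) - 3(N+1)
     = 12/(12*13) * (21^2/4 + 27.5^2/4 + 29.5^2/4) - 3*13
     = 0.076923 * 516.875 - 39
     = 0.759615.
Step 4: Ties present; correction factor C = 1 - 36/(12^3 - 12) = 0.979021. Corrected H = 0.759615 / 0.979021 = 0.775893.
Step 5: Under H0, H ~ chi^2(2); p-value = 0.678449.
Step 6: alpha = 0.1. fail to reject H0.

H = 0.7759, df = 2, p = 0.678449, fail to reject H0.


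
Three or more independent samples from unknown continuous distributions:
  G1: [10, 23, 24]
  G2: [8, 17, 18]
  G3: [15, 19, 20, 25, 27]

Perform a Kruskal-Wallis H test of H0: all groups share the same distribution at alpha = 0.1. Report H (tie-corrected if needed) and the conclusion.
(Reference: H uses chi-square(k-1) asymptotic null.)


Step 1: Combine all N = 11 observations and assign midranks.
sorted (value, group, rank): (8,G2,1), (10,G1,2), (15,G3,3), (17,G2,4), (18,G2,5), (19,G3,6), (20,G3,7), (23,G1,8), (24,G1,9), (25,G3,10), (27,G3,11)
Step 2: Sum ranks within each group.
R_1 = 19 (n_1 = 3)
R_2 = 10 (n_2 = 3)
R_3 = 37 (n_3 = 5)
Step 3: H = 12/(N(N+1)) * sum(R_i^2/n_i) - 3(N+1)
     = 12/(11*12) * (19^2/3 + 10^2/3 + 37^2/5) - 3*12
     = 0.090909 * 427.467 - 36
     = 2.860606.
Step 4: No ties, so H is used without correction.
Step 5: Under H0, H ~ chi^2(2); p-value = 0.239236.
Step 6: alpha = 0.1. fail to reject H0.

H = 2.8606, df = 2, p = 0.239236, fail to reject H0.


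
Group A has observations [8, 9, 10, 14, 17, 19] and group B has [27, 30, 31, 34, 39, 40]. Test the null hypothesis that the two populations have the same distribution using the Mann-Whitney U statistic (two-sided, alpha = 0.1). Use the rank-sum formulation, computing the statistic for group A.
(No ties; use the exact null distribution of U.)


Step 1: Combine and sort all 12 observations; assign midranks.
sorted (value, group): (8,X), (9,X), (10,X), (14,X), (17,X), (19,X), (27,Y), (30,Y), (31,Y), (34,Y), (39,Y), (40,Y)
ranks: 8->1, 9->2, 10->3, 14->4, 17->5, 19->6, 27->7, 30->8, 31->9, 34->10, 39->11, 40->12
Step 2: Rank sum for X: R1 = 1 + 2 + 3 + 4 + 5 + 6 = 21.
Step 3: U_X = R1 - n1(n1+1)/2 = 21 - 6*7/2 = 21 - 21 = 0.
       U_Y = n1*n2 - U_X = 36 - 0 = 36.
Step 4: No ties, so the exact null distribution of U (based on enumerating the C(12,6) = 924 equally likely rank assignments) gives the two-sided p-value.
Step 5: p-value = 0.002165; compare to alpha = 0.1. reject H0.

U_X = 0, p = 0.002165, reject H0 at alpha = 0.1.


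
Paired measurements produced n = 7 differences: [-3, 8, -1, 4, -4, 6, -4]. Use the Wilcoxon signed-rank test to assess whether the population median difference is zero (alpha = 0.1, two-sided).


Step 1: Drop any zero differences (none here) and take |d_i|.
|d| = [3, 8, 1, 4, 4, 6, 4]
Step 2: Midrank |d_i| (ties get averaged ranks).
ranks: |3|->2, |8|->7, |1|->1, |4|->4, |4|->4, |6|->6, |4|->4
Step 3: Attach original signs; sum ranks with positive sign and with negative sign.
W+ = 7 + 4 + 6 = 17
W- = 2 + 1 + 4 + 4 = 11
(Check: W+ + W- = 28 should equal n(n+1)/2 = 28.)
Step 4: Test statistic W = min(W+, W-) = 11.
Step 5: Ties in |d|, so use the tie-corrected normal approximation.
        E[W] = n(n+1)/4 = 7*8/4 = 14.
        Tie groups: |d|=4 (t=3); sum(t^3 - t) = 24.
        Var[W] = n(n+1)(2n+1)/24 - sum(t^3-t)/48 = 840/24 - 24/48 = 34.5.
        z = (W - E[W]) / sqrt(Var[W]) = (11 - 14) / 5.8737 = -0.5108.
        Two-sided p = 2*Phi(z) = 0.609523.
Step 6: alpha = 0.1. fail to reject H0.

W+ = 17, W- = 11, W = min = 11, p = 0.609523, fail to reject H0.


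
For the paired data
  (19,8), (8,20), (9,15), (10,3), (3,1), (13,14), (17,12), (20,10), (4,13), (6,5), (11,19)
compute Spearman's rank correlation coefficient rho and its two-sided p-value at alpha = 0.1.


Step 1: Rank x and y separately (midranks; no ties here).
rank(x): 19->10, 8->4, 9->5, 10->6, 3->1, 13->8, 17->9, 20->11, 4->2, 6->3, 11->7
rank(y): 8->4, 20->11, 15->9, 3->2, 1->1, 14->8, 12->6, 10->5, 13->7, 5->3, 19->10
Step 2: d_i = R_x(i) - R_y(i); compute d_i^2.
  (10-4)^2=36, (4-11)^2=49, (5-9)^2=16, (6-2)^2=16, (1-1)^2=0, (8-8)^2=0, (9-6)^2=9, (11-5)^2=36, (2-7)^2=25, (3-3)^2=0, (7-10)^2=9
sum(d^2) = 196.
Step 3: rho = 1 - 6*196 / (11*(11^2 - 1)) = 1 - 1176/1320 = 0.109091.
Step 4: Under H0, t = rho * sqrt((n-2)/(1-rho^2)) = 0.3292 ~ t(9).
Step 5: Two-sided p-value from the t-distribution with 9 df = 0.749509.
Step 6: alpha = 0.1. fail to reject H0.

rho = 0.1091, p = 0.749509, fail to reject H0 at alpha = 0.1.


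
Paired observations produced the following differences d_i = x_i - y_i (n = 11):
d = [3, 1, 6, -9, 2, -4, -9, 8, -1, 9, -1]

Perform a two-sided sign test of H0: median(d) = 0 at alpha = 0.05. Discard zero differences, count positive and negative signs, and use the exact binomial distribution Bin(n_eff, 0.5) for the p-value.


Step 1: Discard zero differences. Original n = 11; n_eff = number of nonzero differences = 11.
Nonzero differences (with sign): +3, +1, +6, -9, +2, -4, -9, +8, -1, +9, -1
Step 2: Count signs: positive = 6, negative = 5.
Step 3: Under H0: P(positive) = 0.5, so the number of positives S ~ Bin(11, 0.5).
Step 4: Two-sided exact p-value = sum of Bin(11,0.5) probabilities at or below the observed probability = 1.000000.
Step 5: alpha = 0.05. fail to reject H0.

n_eff = 11, pos = 6, neg = 5, p = 1.000000, fail to reject H0.


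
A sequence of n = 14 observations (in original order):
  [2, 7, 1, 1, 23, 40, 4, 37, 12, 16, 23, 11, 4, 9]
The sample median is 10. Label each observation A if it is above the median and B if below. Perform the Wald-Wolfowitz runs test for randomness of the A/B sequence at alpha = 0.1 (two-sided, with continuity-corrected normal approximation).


Step 1: Compute median = 10; label A = above, B = below.
Labels in order: BBBBAABAAAAABB  (n_A = 7, n_B = 7)
Step 2: Count runs R = 5.
Step 3: Under H0 (random ordering), E[R] = 2*n_A*n_B/(n_A+n_B) + 1 = 2*7*7/14 + 1 = 8.0000.
        Var[R] = 2*n_A*n_B*(2*n_A*n_B - n_A - n_B) / ((n_A+n_B)^2 * (n_A+n_B-1)) = 8232/2548 = 3.2308.
        SD[R] = 1.7974.
Step 4: Continuity-corrected z = (R + 0.5 - E[R]) / SD[R] = (5 + 0.5 - 8.0000) / 1.7974 = -1.3909.
Step 5: Two-sided p-value via normal approximation = 2*(1 - Phi(|z|)) = 0.164264.
Step 6: alpha = 0.1. fail to reject H0.

R = 5, z = -1.3909, p = 0.164264, fail to reject H0.


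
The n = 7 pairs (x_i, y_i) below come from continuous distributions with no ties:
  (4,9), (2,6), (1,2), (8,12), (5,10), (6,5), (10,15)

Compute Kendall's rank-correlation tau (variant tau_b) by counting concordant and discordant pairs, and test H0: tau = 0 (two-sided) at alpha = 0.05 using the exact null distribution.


Step 1: Enumerate the 21 unordered pairs (i,j) with i<j and classify each by sign(x_j-x_i) * sign(y_j-y_i).
  (1,2):dx=-2,dy=-3->C; (1,3):dx=-3,dy=-7->C; (1,4):dx=+4,dy=+3->C; (1,5):dx=+1,dy=+1->C
  (1,6):dx=+2,dy=-4->D; (1,7):dx=+6,dy=+6->C; (2,3):dx=-1,dy=-4->C; (2,4):dx=+6,dy=+6->C
  (2,5):dx=+3,dy=+4->C; (2,6):dx=+4,dy=-1->D; (2,7):dx=+8,dy=+9->C; (3,4):dx=+7,dy=+10->C
  (3,5):dx=+4,dy=+8->C; (3,6):dx=+5,dy=+3->C; (3,7):dx=+9,dy=+13->C; (4,5):dx=-3,dy=-2->C
  (4,6):dx=-2,dy=-7->C; (4,7):dx=+2,dy=+3->C; (5,6):dx=+1,dy=-5->D; (5,7):dx=+5,dy=+5->C
  (6,7):dx=+4,dy=+10->C
Step 2: C = 18, D = 3, total pairs = 21.
Step 3: tau = (C - D)/(n(n-1)/2) = (18 - 3)/21 = 0.714286.
Step 4: Exact two-sided p-value (enumerate n! = 5040 permutations of y under H0): p = 0.030159.
Step 5: alpha = 0.05. reject H0.

tau_b = 0.7143 (C=18, D=3), p = 0.030159, reject H0.


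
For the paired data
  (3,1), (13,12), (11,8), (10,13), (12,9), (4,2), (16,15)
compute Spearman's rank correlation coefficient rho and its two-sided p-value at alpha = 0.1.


Step 1: Rank x and y separately (midranks; no ties here).
rank(x): 3->1, 13->6, 11->4, 10->3, 12->5, 4->2, 16->7
rank(y): 1->1, 12->5, 8->3, 13->6, 9->4, 2->2, 15->7
Step 2: d_i = R_x(i) - R_y(i); compute d_i^2.
  (1-1)^2=0, (6-5)^2=1, (4-3)^2=1, (3-6)^2=9, (5-4)^2=1, (2-2)^2=0, (7-7)^2=0
sum(d^2) = 12.
Step 3: rho = 1 - 6*12 / (7*(7^2 - 1)) = 1 - 72/336 = 0.785714.
Step 4: Under H0, t = rho * sqrt((n-2)/(1-rho^2)) = 2.8402 ~ t(5).
Step 5: Two-sided p-value from the t-distribution with 5 df = 0.036238.
Step 6: alpha = 0.1. reject H0.

rho = 0.7857, p = 0.036238, reject H0 at alpha = 0.1.


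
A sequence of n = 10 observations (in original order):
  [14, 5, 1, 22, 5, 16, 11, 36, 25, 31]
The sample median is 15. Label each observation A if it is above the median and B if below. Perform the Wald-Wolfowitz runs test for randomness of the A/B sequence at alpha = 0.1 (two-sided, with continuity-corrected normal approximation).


Step 1: Compute median = 15; label A = above, B = below.
Labels in order: BBBABABAAA  (n_A = 5, n_B = 5)
Step 2: Count runs R = 6.
Step 3: Under H0 (random ordering), E[R] = 2*n_A*n_B/(n_A+n_B) + 1 = 2*5*5/10 + 1 = 6.0000.
        Var[R] = 2*n_A*n_B*(2*n_A*n_B - n_A - n_B) / ((n_A+n_B)^2 * (n_A+n_B-1)) = 2000/900 = 2.2222.
        SD[R] = 1.4907.
Step 4: R = E[R], so z = 0 with no continuity correction.
Step 5: Two-sided p-value via normal approximation = 2*(1 - Phi(|z|)) = 1.000000.
Step 6: alpha = 0.1. fail to reject H0.

R = 6, z = 0.0000, p = 1.000000, fail to reject H0.


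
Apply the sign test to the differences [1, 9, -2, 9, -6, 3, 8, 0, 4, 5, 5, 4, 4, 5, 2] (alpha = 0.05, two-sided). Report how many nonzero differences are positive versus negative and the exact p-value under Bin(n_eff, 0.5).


Step 1: Discard zero differences. Original n = 15; n_eff = number of nonzero differences = 14.
Nonzero differences (with sign): +1, +9, -2, +9, -6, +3, +8, +4, +5, +5, +4, +4, +5, +2
Step 2: Count signs: positive = 12, negative = 2.
Step 3: Under H0: P(positive) = 0.5, so the number of positives S ~ Bin(14, 0.5).
Step 4: Two-sided exact p-value = sum of Bin(14,0.5) probabilities at or below the observed probability = 0.012939.
Step 5: alpha = 0.05. reject H0.

n_eff = 14, pos = 12, neg = 2, p = 0.012939, reject H0.


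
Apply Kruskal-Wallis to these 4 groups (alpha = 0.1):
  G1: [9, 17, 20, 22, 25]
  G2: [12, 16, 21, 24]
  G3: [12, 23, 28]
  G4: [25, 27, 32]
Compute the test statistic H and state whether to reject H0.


Step 1: Combine all N = 15 observations and assign midranks.
sorted (value, group, rank): (9,G1,1), (12,G2,2.5), (12,G3,2.5), (16,G2,4), (17,G1,5), (20,G1,6), (21,G2,7), (22,G1,8), (23,G3,9), (24,G2,10), (25,G1,11.5), (25,G4,11.5), (27,G4,13), (28,G3,14), (32,G4,15)
Step 2: Sum ranks within each group.
R_1 = 31.5 (n_1 = 5)
R_2 = 23.5 (n_2 = 4)
R_3 = 25.5 (n_3 = 3)
R_4 = 39.5 (n_4 = 3)
Step 3: H = 12/(N(N+1)) * sum(R_i^2/n_i) - 3(N+1)
     = 12/(15*16) * (31.5^2/5 + 23.5^2/4 + 25.5^2/3 + 39.5^2/3) - 3*16
     = 0.050000 * 1073.35 - 48
     = 5.667292.
Step 4: Ties present; correction factor C = 1 - 12/(15^3 - 15) = 0.996429. Corrected H = 5.667292 / 0.996429 = 5.687605.
Step 5: Under H0, H ~ chi^2(3); p-value = 0.127839.
Step 6: alpha = 0.1. fail to reject H0.

H = 5.6876, df = 3, p = 0.127839, fail to reject H0.


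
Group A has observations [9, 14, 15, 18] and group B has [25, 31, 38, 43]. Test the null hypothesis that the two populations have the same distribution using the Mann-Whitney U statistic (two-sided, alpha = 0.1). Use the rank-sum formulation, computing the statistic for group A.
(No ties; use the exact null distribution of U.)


Step 1: Combine and sort all 8 observations; assign midranks.
sorted (value, group): (9,X), (14,X), (15,X), (18,X), (25,Y), (31,Y), (38,Y), (43,Y)
ranks: 9->1, 14->2, 15->3, 18->4, 25->5, 31->6, 38->7, 43->8
Step 2: Rank sum for X: R1 = 1 + 2 + 3 + 4 = 10.
Step 3: U_X = R1 - n1(n1+1)/2 = 10 - 4*5/2 = 10 - 10 = 0.
       U_Y = n1*n2 - U_X = 16 - 0 = 16.
Step 4: No ties, so the exact null distribution of U (based on enumerating the C(8,4) = 70 equally likely rank assignments) gives the two-sided p-value.
Step 5: p-value = 0.028571; compare to alpha = 0.1. reject H0.

U_X = 0, p = 0.028571, reject H0 at alpha = 0.1.


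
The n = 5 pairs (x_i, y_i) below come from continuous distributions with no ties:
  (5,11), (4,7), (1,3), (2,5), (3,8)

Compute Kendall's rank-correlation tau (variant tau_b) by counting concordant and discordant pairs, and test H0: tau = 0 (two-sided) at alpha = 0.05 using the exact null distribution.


Step 1: Enumerate the 10 unordered pairs (i,j) with i<j and classify each by sign(x_j-x_i) * sign(y_j-y_i).
  (1,2):dx=-1,dy=-4->C; (1,3):dx=-4,dy=-8->C; (1,4):dx=-3,dy=-6->C; (1,5):dx=-2,dy=-3->C
  (2,3):dx=-3,dy=-4->C; (2,4):dx=-2,dy=-2->C; (2,5):dx=-1,dy=+1->D; (3,4):dx=+1,dy=+2->C
  (3,5):dx=+2,dy=+5->C; (4,5):dx=+1,dy=+3->C
Step 2: C = 9, D = 1, total pairs = 10.
Step 3: tau = (C - D)/(n(n-1)/2) = (9 - 1)/10 = 0.800000.
Step 4: Exact two-sided p-value (enumerate n! = 120 permutations of y under H0): p = 0.083333.
Step 5: alpha = 0.05. fail to reject H0.

tau_b = 0.8000 (C=9, D=1), p = 0.083333, fail to reject H0.


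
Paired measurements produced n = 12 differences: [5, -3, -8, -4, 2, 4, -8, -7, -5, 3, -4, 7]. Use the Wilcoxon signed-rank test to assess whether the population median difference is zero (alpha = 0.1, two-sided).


Step 1: Drop any zero differences (none here) and take |d_i|.
|d| = [5, 3, 8, 4, 2, 4, 8, 7, 5, 3, 4, 7]
Step 2: Midrank |d_i| (ties get averaged ranks).
ranks: |5|->7.5, |3|->2.5, |8|->11.5, |4|->5, |2|->1, |4|->5, |8|->11.5, |7|->9.5, |5|->7.5, |3|->2.5, |4|->5, |7|->9.5
Step 3: Attach original signs; sum ranks with positive sign and with negative sign.
W+ = 7.5 + 1 + 5 + 2.5 + 9.5 = 25.5
W- = 2.5 + 11.5 + 5 + 11.5 + 9.5 + 7.5 + 5 = 52.5
(Check: W+ + W- = 78 should equal n(n+1)/2 = 78.)
Step 4: Test statistic W = min(W+, W-) = 25.5.
Step 5: Ties in |d|, so use the tie-corrected normal approximation.
        E[W] = n(n+1)/4 = 12*13/4 = 39.
        Tie groups: |d|=3 (t=2), |d|=4 (t=3), |d|=5 (t=2), |d|=7 (t=2), |d|=8 (t=2); sum(t^3 - t) = 48.
        Var[W] = n(n+1)(2n+1)/24 - sum(t^3-t)/48 = 3900/24 - 48/48 = 161.5.
        z = (W - E[W]) / sqrt(Var[W]) = (25.5 - 39) / 12.7083 = -1.0623.
        Two-sided p = 2*Phi(z) = 0.288099.
Step 6: alpha = 0.1. fail to reject H0.

W+ = 25.5, W- = 52.5, W = min = 25.5, p = 0.288099, fail to reject H0.


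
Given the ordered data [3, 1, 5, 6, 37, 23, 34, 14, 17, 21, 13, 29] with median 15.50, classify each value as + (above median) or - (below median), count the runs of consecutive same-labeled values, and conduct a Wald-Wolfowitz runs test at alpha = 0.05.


Step 1: Compute median = 15.50; label A = above, B = below.
Labels in order: BBBBAAABAABA  (n_A = 6, n_B = 6)
Step 2: Count runs R = 6.
Step 3: Under H0 (random ordering), E[R] = 2*n_A*n_B/(n_A+n_B) + 1 = 2*6*6/12 + 1 = 7.0000.
        Var[R] = 2*n_A*n_B*(2*n_A*n_B - n_A - n_B) / ((n_A+n_B)^2 * (n_A+n_B-1)) = 4320/1584 = 2.7273.
        SD[R] = 1.6514.
Step 4: Continuity-corrected z = (R + 0.5 - E[R]) / SD[R] = (6 + 0.5 - 7.0000) / 1.6514 = -0.3028.
Step 5: Two-sided p-value via normal approximation = 2*(1 - Phi(|z|)) = 0.762069.
Step 6: alpha = 0.05. fail to reject H0.

R = 6, z = -0.3028, p = 0.762069, fail to reject H0.


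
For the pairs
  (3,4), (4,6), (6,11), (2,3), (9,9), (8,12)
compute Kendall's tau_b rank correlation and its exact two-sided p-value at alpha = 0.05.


Step 1: Enumerate the 15 unordered pairs (i,j) with i<j and classify each by sign(x_j-x_i) * sign(y_j-y_i).
  (1,2):dx=+1,dy=+2->C; (1,3):dx=+3,dy=+7->C; (1,4):dx=-1,dy=-1->C; (1,5):dx=+6,dy=+5->C
  (1,6):dx=+5,dy=+8->C; (2,3):dx=+2,dy=+5->C; (2,4):dx=-2,dy=-3->C; (2,5):dx=+5,dy=+3->C
  (2,6):dx=+4,dy=+6->C; (3,4):dx=-4,dy=-8->C; (3,5):dx=+3,dy=-2->D; (3,6):dx=+2,dy=+1->C
  (4,5):dx=+7,dy=+6->C; (4,6):dx=+6,dy=+9->C; (5,6):dx=-1,dy=+3->D
Step 2: C = 13, D = 2, total pairs = 15.
Step 3: tau = (C - D)/(n(n-1)/2) = (13 - 2)/15 = 0.733333.
Step 4: Exact two-sided p-value (enumerate n! = 720 permutations of y under H0): p = 0.055556.
Step 5: alpha = 0.05. fail to reject H0.

tau_b = 0.7333 (C=13, D=2), p = 0.055556, fail to reject H0.


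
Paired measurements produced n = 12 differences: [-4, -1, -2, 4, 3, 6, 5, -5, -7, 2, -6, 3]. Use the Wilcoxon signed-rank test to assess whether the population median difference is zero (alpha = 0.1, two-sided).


Step 1: Drop any zero differences (none here) and take |d_i|.
|d| = [4, 1, 2, 4, 3, 6, 5, 5, 7, 2, 6, 3]
Step 2: Midrank |d_i| (ties get averaged ranks).
ranks: |4|->6.5, |1|->1, |2|->2.5, |4|->6.5, |3|->4.5, |6|->10.5, |5|->8.5, |5|->8.5, |7|->12, |2|->2.5, |6|->10.5, |3|->4.5
Step 3: Attach original signs; sum ranks with positive sign and with negative sign.
W+ = 6.5 + 4.5 + 10.5 + 8.5 + 2.5 + 4.5 = 37
W- = 6.5 + 1 + 2.5 + 8.5 + 12 + 10.5 = 41
(Check: W+ + W- = 78 should equal n(n+1)/2 = 78.)
Step 4: Test statistic W = min(W+, W-) = 37.
Step 5: Ties in |d|, so use the tie-corrected normal approximation.
        E[W] = n(n+1)/4 = 12*13/4 = 39.
        Tie groups: |d|=2 (t=2), |d|=3 (t=2), |d|=4 (t=2), |d|=5 (t=2), |d|=6 (t=2); sum(t^3 - t) = 30.
        Var[W] = n(n+1)(2n+1)/24 - sum(t^3-t)/48 = 3900/24 - 30/48 = 161.875.
        z = (W - E[W]) / sqrt(Var[W]) = (37 - 39) / 12.7230 = -0.1572.
        Two-sided p = 2*Phi(z) = 0.875091.
Step 6: alpha = 0.1. fail to reject H0.

W+ = 37, W- = 41, W = min = 37, p = 0.875091, fail to reject H0.


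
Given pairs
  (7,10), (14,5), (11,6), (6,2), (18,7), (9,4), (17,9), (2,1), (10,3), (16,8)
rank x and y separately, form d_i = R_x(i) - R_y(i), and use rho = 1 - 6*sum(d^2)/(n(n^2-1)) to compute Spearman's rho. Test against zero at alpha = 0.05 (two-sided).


Step 1: Rank x and y separately (midranks; no ties here).
rank(x): 7->3, 14->7, 11->6, 6->2, 18->10, 9->4, 17->9, 2->1, 10->5, 16->8
rank(y): 10->10, 5->5, 6->6, 2->2, 7->7, 4->4, 9->9, 1->1, 3->3, 8->8
Step 2: d_i = R_x(i) - R_y(i); compute d_i^2.
  (3-10)^2=49, (7-5)^2=4, (6-6)^2=0, (2-2)^2=0, (10-7)^2=9, (4-4)^2=0, (9-9)^2=0, (1-1)^2=0, (5-3)^2=4, (8-8)^2=0
sum(d^2) = 66.
Step 3: rho = 1 - 6*66 / (10*(10^2 - 1)) = 1 - 396/990 = 0.600000.
Step 4: Under H0, t = rho * sqrt((n-2)/(1-rho^2)) = 2.1213 ~ t(8).
Step 5: Two-sided p-value from the t-distribution with 8 df = 0.066688.
Step 6: alpha = 0.05. fail to reject H0.

rho = 0.6000, p = 0.066688, fail to reject H0 at alpha = 0.05.


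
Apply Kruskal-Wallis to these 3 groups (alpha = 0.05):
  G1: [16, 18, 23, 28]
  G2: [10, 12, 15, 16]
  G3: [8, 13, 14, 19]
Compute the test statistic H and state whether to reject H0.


Step 1: Combine all N = 12 observations and assign midranks.
sorted (value, group, rank): (8,G3,1), (10,G2,2), (12,G2,3), (13,G3,4), (14,G3,5), (15,G2,6), (16,G1,7.5), (16,G2,7.5), (18,G1,9), (19,G3,10), (23,G1,11), (28,G1,12)
Step 2: Sum ranks within each group.
R_1 = 39.5 (n_1 = 4)
R_2 = 18.5 (n_2 = 4)
R_3 = 20 (n_3 = 4)
Step 3: H = 12/(N(N+1)) * sum(R_i^2/n_i) - 3(N+1)
     = 12/(12*13) * (39.5^2/4 + 18.5^2/4 + 20^2/4) - 3*13
     = 0.076923 * 575.625 - 39
     = 5.278846.
Step 4: Ties present; correction factor C = 1 - 6/(12^3 - 12) = 0.996503. Corrected H = 5.278846 / 0.996503 = 5.297368.
Step 5: Under H0, H ~ chi^2(2); p-value = 0.070744.
Step 6: alpha = 0.05. fail to reject H0.

H = 5.2974, df = 2, p = 0.070744, fail to reject H0.


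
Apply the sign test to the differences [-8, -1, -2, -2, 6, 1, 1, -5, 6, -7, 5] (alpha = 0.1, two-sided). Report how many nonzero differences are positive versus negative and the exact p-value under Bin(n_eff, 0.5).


Step 1: Discard zero differences. Original n = 11; n_eff = number of nonzero differences = 11.
Nonzero differences (with sign): -8, -1, -2, -2, +6, +1, +1, -5, +6, -7, +5
Step 2: Count signs: positive = 5, negative = 6.
Step 3: Under H0: P(positive) = 0.5, so the number of positives S ~ Bin(11, 0.5).
Step 4: Two-sided exact p-value = sum of Bin(11,0.5) probabilities at or below the observed probability = 1.000000.
Step 5: alpha = 0.1. fail to reject H0.

n_eff = 11, pos = 5, neg = 6, p = 1.000000, fail to reject H0.


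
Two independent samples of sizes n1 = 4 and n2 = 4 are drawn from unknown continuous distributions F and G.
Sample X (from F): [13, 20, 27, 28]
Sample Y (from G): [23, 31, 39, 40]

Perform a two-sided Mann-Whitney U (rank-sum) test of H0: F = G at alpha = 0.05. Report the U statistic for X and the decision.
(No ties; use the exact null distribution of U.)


Step 1: Combine and sort all 8 observations; assign midranks.
sorted (value, group): (13,X), (20,X), (23,Y), (27,X), (28,X), (31,Y), (39,Y), (40,Y)
ranks: 13->1, 20->2, 23->3, 27->4, 28->5, 31->6, 39->7, 40->8
Step 2: Rank sum for X: R1 = 1 + 2 + 4 + 5 = 12.
Step 3: U_X = R1 - n1(n1+1)/2 = 12 - 4*5/2 = 12 - 10 = 2.
       U_Y = n1*n2 - U_X = 16 - 2 = 14.
Step 4: No ties, so the exact null distribution of U (based on enumerating the C(8,4) = 70 equally likely rank assignments) gives the two-sided p-value.
Step 5: p-value = 0.114286; compare to alpha = 0.05. fail to reject H0.

U_X = 2, p = 0.114286, fail to reject H0 at alpha = 0.05.


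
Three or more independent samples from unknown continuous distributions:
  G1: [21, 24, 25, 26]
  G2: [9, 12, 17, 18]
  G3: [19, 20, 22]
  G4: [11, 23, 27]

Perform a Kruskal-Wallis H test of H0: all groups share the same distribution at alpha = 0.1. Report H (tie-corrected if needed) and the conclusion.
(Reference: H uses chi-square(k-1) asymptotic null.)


Step 1: Combine all N = 14 observations and assign midranks.
sorted (value, group, rank): (9,G2,1), (11,G4,2), (12,G2,3), (17,G2,4), (18,G2,5), (19,G3,6), (20,G3,7), (21,G1,8), (22,G3,9), (23,G4,10), (24,G1,11), (25,G1,12), (26,G1,13), (27,G4,14)
Step 2: Sum ranks within each group.
R_1 = 44 (n_1 = 4)
R_2 = 13 (n_2 = 4)
R_3 = 22 (n_3 = 3)
R_4 = 26 (n_4 = 3)
Step 3: H = 12/(N(N+1)) * sum(R_i^2/n_i) - 3(N+1)
     = 12/(14*15) * (44^2/4 + 13^2/4 + 22^2/3 + 26^2/3) - 3*15
     = 0.057143 * 912.917 - 45
     = 7.166667.
Step 4: No ties, so H is used without correction.
Step 5: Under H0, H ~ chi^2(3); p-value = 0.066771.
Step 6: alpha = 0.1. reject H0.

H = 7.1667, df = 3, p = 0.066771, reject H0.


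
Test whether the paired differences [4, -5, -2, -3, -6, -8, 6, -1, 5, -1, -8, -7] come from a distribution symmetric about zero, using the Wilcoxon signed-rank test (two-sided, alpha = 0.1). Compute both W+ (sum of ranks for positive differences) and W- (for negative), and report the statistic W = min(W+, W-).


Step 1: Drop any zero differences (none here) and take |d_i|.
|d| = [4, 5, 2, 3, 6, 8, 6, 1, 5, 1, 8, 7]
Step 2: Midrank |d_i| (ties get averaged ranks).
ranks: |4|->5, |5|->6.5, |2|->3, |3|->4, |6|->8.5, |8|->11.5, |6|->8.5, |1|->1.5, |5|->6.5, |1|->1.5, |8|->11.5, |7|->10
Step 3: Attach original signs; sum ranks with positive sign and with negative sign.
W+ = 5 + 8.5 + 6.5 = 20
W- = 6.5 + 3 + 4 + 8.5 + 11.5 + 1.5 + 1.5 + 11.5 + 10 = 58
(Check: W+ + W- = 78 should equal n(n+1)/2 = 78.)
Step 4: Test statistic W = min(W+, W-) = 20.
Step 5: Ties in |d|, so use the tie-corrected normal approximation.
        E[W] = n(n+1)/4 = 12*13/4 = 39.
        Tie groups: |d|=1 (t=2), |d|=5 (t=2), |d|=6 (t=2), |d|=8 (t=2); sum(t^3 - t) = 24.
        Var[W] = n(n+1)(2n+1)/24 - sum(t^3-t)/48 = 3900/24 - 24/48 = 162.
        z = (W - E[W]) / sqrt(Var[W]) = (20 - 39) / 12.7279 = -1.4928.
        Two-sided p = 2*Phi(z) = 0.135495.
Step 6: alpha = 0.1. fail to reject H0.

W+ = 20, W- = 58, W = min = 20, p = 0.135495, fail to reject H0.


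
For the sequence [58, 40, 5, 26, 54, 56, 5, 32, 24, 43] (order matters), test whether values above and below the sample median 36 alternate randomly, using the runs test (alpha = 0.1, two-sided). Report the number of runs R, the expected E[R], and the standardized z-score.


Step 1: Compute median = 36; label A = above, B = below.
Labels in order: AABBAABBBA  (n_A = 5, n_B = 5)
Step 2: Count runs R = 5.
Step 3: Under H0 (random ordering), E[R] = 2*n_A*n_B/(n_A+n_B) + 1 = 2*5*5/10 + 1 = 6.0000.
        Var[R] = 2*n_A*n_B*(2*n_A*n_B - n_A - n_B) / ((n_A+n_B)^2 * (n_A+n_B-1)) = 2000/900 = 2.2222.
        SD[R] = 1.4907.
Step 4: Continuity-corrected z = (R + 0.5 - E[R]) / SD[R] = (5 + 0.5 - 6.0000) / 1.4907 = -0.3354.
Step 5: Two-sided p-value via normal approximation = 2*(1 - Phi(|z|)) = 0.737316.
Step 6: alpha = 0.1. fail to reject H0.

R = 5, z = -0.3354, p = 0.737316, fail to reject H0.


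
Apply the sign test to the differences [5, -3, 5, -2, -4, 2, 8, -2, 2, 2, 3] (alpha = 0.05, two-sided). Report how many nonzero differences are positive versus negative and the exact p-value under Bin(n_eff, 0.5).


Step 1: Discard zero differences. Original n = 11; n_eff = number of nonzero differences = 11.
Nonzero differences (with sign): +5, -3, +5, -2, -4, +2, +8, -2, +2, +2, +3
Step 2: Count signs: positive = 7, negative = 4.
Step 3: Under H0: P(positive) = 0.5, so the number of positives S ~ Bin(11, 0.5).
Step 4: Two-sided exact p-value = sum of Bin(11,0.5) probabilities at or below the observed probability = 0.548828.
Step 5: alpha = 0.05. fail to reject H0.

n_eff = 11, pos = 7, neg = 4, p = 0.548828, fail to reject H0.


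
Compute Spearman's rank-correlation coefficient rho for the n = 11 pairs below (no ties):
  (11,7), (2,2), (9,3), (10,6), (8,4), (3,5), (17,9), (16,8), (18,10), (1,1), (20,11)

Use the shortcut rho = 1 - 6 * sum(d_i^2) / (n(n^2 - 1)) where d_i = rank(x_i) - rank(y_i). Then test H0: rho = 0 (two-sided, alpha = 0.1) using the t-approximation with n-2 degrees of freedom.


Step 1: Rank x and y separately (midranks; no ties here).
rank(x): 11->7, 2->2, 9->5, 10->6, 8->4, 3->3, 17->9, 16->8, 18->10, 1->1, 20->11
rank(y): 7->7, 2->2, 3->3, 6->6, 4->4, 5->5, 9->9, 8->8, 10->10, 1->1, 11->11
Step 2: d_i = R_x(i) - R_y(i); compute d_i^2.
  (7-7)^2=0, (2-2)^2=0, (5-3)^2=4, (6-6)^2=0, (4-4)^2=0, (3-5)^2=4, (9-9)^2=0, (8-8)^2=0, (10-10)^2=0, (1-1)^2=0, (11-11)^2=0
sum(d^2) = 8.
Step 3: rho = 1 - 6*8 / (11*(11^2 - 1)) = 1 - 48/1320 = 0.963636.
Step 4: Under H0, t = rho * sqrt((n-2)/(1-rho^2)) = 10.8186 ~ t(9).
Step 5: Two-sided p-value from the t-distribution with 9 df = 0.000002.
Step 6: alpha = 0.1. reject H0.

rho = 0.9636, p = 0.000002, reject H0 at alpha = 0.1.


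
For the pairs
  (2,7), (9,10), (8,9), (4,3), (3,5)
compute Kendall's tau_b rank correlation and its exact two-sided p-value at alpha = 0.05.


Step 1: Enumerate the 10 unordered pairs (i,j) with i<j and classify each by sign(x_j-x_i) * sign(y_j-y_i).
  (1,2):dx=+7,dy=+3->C; (1,3):dx=+6,dy=+2->C; (1,4):dx=+2,dy=-4->D; (1,5):dx=+1,dy=-2->D
  (2,3):dx=-1,dy=-1->C; (2,4):dx=-5,dy=-7->C; (2,5):dx=-6,dy=-5->C; (3,4):dx=-4,dy=-6->C
  (3,5):dx=-5,dy=-4->C; (4,5):dx=-1,dy=+2->D
Step 2: C = 7, D = 3, total pairs = 10.
Step 3: tau = (C - D)/(n(n-1)/2) = (7 - 3)/10 = 0.400000.
Step 4: Exact two-sided p-value (enumerate n! = 120 permutations of y under H0): p = 0.483333.
Step 5: alpha = 0.05. fail to reject H0.

tau_b = 0.4000 (C=7, D=3), p = 0.483333, fail to reject H0.


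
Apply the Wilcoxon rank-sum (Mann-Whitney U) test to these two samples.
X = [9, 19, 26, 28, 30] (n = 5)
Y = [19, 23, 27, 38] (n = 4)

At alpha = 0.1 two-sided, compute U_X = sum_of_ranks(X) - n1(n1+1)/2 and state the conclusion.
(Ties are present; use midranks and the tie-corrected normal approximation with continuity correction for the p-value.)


Step 1: Combine and sort all 9 observations; assign midranks.
sorted (value, group): (9,X), (19,X), (19,Y), (23,Y), (26,X), (27,Y), (28,X), (30,X), (38,Y)
ranks: 9->1, 19->2.5, 19->2.5, 23->4, 26->5, 27->6, 28->7, 30->8, 38->9
Step 2: Rank sum for X: R1 = 1 + 2.5 + 5 + 7 + 8 = 23.5.
Step 3: U_X = R1 - n1(n1+1)/2 = 23.5 - 5*6/2 = 23.5 - 15 = 8.5.
       U_Y = n1*n2 - U_X = 20 - 8.5 = 11.5.
Step 4: Ties are present, so use the tie-corrected normal approximation (with continuity correction) for the p-value.
Step 5: p-value = 0.805701; compare to alpha = 0.1. fail to reject H0.

U_X = 8.5, p = 0.805701, fail to reject H0 at alpha = 0.1.


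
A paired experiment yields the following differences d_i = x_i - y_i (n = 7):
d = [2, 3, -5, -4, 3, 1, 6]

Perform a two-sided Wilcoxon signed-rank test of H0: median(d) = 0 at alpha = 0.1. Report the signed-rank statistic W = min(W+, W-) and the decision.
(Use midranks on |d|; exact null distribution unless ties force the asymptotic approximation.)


Step 1: Drop any zero differences (none here) and take |d_i|.
|d| = [2, 3, 5, 4, 3, 1, 6]
Step 2: Midrank |d_i| (ties get averaged ranks).
ranks: |2|->2, |3|->3.5, |5|->6, |4|->5, |3|->3.5, |1|->1, |6|->7
Step 3: Attach original signs; sum ranks with positive sign and with negative sign.
W+ = 2 + 3.5 + 3.5 + 1 + 7 = 17
W- = 6 + 5 = 11
(Check: W+ + W- = 28 should equal n(n+1)/2 = 28.)
Step 4: Test statistic W = min(W+, W-) = 11.
Step 5: Ties in |d|, so use the tie-corrected normal approximation.
        E[W] = n(n+1)/4 = 7*8/4 = 14.
        Tie groups: |d|=3 (t=2); sum(t^3 - t) = 6.
        Var[W] = n(n+1)(2n+1)/24 - sum(t^3-t)/48 = 840/24 - 6/48 = 34.875.
        z = (W - E[W]) / sqrt(Var[W]) = (11 - 14) / 5.9055 = -0.5080.
        Two-sided p = 2*Phi(z) = 0.611453.
Step 6: alpha = 0.1. fail to reject H0.

W+ = 17, W- = 11, W = min = 11, p = 0.611453, fail to reject H0.


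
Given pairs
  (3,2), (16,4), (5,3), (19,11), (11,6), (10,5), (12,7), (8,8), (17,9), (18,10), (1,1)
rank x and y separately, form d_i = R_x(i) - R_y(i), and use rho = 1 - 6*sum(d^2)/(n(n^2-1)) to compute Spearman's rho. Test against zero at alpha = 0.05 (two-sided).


Step 1: Rank x and y separately (midranks; no ties here).
rank(x): 3->2, 16->8, 5->3, 19->11, 11->6, 10->5, 12->7, 8->4, 17->9, 18->10, 1->1
rank(y): 2->2, 4->4, 3->3, 11->11, 6->6, 5->5, 7->7, 8->8, 9->9, 10->10, 1->1
Step 2: d_i = R_x(i) - R_y(i); compute d_i^2.
  (2-2)^2=0, (8-4)^2=16, (3-3)^2=0, (11-11)^2=0, (6-6)^2=0, (5-5)^2=0, (7-7)^2=0, (4-8)^2=16, (9-9)^2=0, (10-10)^2=0, (1-1)^2=0
sum(d^2) = 32.
Step 3: rho = 1 - 6*32 / (11*(11^2 - 1)) = 1 - 192/1320 = 0.854545.
Step 4: Under H0, t = rho * sqrt((n-2)/(1-rho^2)) = 4.9360 ~ t(9).
Step 5: Two-sided p-value from the t-distribution with 9 df = 0.000807.
Step 6: alpha = 0.05. reject H0.

rho = 0.8545, p = 0.000807, reject H0 at alpha = 0.05.


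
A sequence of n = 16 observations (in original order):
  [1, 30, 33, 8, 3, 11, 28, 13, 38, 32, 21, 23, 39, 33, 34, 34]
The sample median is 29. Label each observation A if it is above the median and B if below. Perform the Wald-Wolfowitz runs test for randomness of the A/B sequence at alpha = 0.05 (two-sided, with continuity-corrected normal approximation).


Step 1: Compute median = 29; label A = above, B = below.
Labels in order: BAABBBBBAABBAAAA  (n_A = 8, n_B = 8)
Step 2: Count runs R = 6.
Step 3: Under H0 (random ordering), E[R] = 2*n_A*n_B/(n_A+n_B) + 1 = 2*8*8/16 + 1 = 9.0000.
        Var[R] = 2*n_A*n_B*(2*n_A*n_B - n_A - n_B) / ((n_A+n_B)^2 * (n_A+n_B-1)) = 14336/3840 = 3.7333.
        SD[R] = 1.9322.
Step 4: Continuity-corrected z = (R + 0.5 - E[R]) / SD[R] = (6 + 0.5 - 9.0000) / 1.9322 = -1.2939.
Step 5: Two-sided p-value via normal approximation = 2*(1 - Phi(|z|)) = 0.195709.
Step 6: alpha = 0.05. fail to reject H0.

R = 6, z = -1.2939, p = 0.195709, fail to reject H0.


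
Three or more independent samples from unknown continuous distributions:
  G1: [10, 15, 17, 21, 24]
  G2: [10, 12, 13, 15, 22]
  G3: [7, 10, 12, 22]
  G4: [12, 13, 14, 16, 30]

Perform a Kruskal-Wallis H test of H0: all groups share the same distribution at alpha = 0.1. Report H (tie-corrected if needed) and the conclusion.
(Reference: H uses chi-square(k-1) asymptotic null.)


Step 1: Combine all N = 19 observations and assign midranks.
sorted (value, group, rank): (7,G3,1), (10,G1,3), (10,G2,3), (10,G3,3), (12,G2,6), (12,G3,6), (12,G4,6), (13,G2,8.5), (13,G4,8.5), (14,G4,10), (15,G1,11.5), (15,G2,11.5), (16,G4,13), (17,G1,14), (21,G1,15), (22,G2,16.5), (22,G3,16.5), (24,G1,18), (30,G4,19)
Step 2: Sum ranks within each group.
R_1 = 61.5 (n_1 = 5)
R_2 = 45.5 (n_2 = 5)
R_3 = 26.5 (n_3 = 4)
R_4 = 56.5 (n_4 = 5)
Step 3: H = 12/(N(N+1)) * sum(R_i^2/n_i) - 3(N+1)
     = 12/(19*20) * (61.5^2/5 + 45.5^2/5 + 26.5^2/4 + 56.5^2/5) - 3*20
     = 0.031579 * 1984.51 - 60
     = 2.668816.
Step 4: Ties present; correction factor C = 1 - 66/(19^3 - 19) = 0.990351. Corrected H = 2.668816 / 0.990351 = 2.694818.
Step 5: Under H0, H ~ chi^2(3); p-value = 0.441109.
Step 6: alpha = 0.1. fail to reject H0.

H = 2.6948, df = 3, p = 0.441109, fail to reject H0.


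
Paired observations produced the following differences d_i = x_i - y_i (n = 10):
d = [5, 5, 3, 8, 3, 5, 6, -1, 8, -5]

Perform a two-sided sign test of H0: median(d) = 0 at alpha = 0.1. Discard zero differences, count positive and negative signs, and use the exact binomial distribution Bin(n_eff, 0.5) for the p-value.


Step 1: Discard zero differences. Original n = 10; n_eff = number of nonzero differences = 10.
Nonzero differences (with sign): +5, +5, +3, +8, +3, +5, +6, -1, +8, -5
Step 2: Count signs: positive = 8, negative = 2.
Step 3: Under H0: P(positive) = 0.5, so the number of positives S ~ Bin(10, 0.5).
Step 4: Two-sided exact p-value = sum of Bin(10,0.5) probabilities at or below the observed probability = 0.109375.
Step 5: alpha = 0.1. fail to reject H0.

n_eff = 10, pos = 8, neg = 2, p = 0.109375, fail to reject H0.
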